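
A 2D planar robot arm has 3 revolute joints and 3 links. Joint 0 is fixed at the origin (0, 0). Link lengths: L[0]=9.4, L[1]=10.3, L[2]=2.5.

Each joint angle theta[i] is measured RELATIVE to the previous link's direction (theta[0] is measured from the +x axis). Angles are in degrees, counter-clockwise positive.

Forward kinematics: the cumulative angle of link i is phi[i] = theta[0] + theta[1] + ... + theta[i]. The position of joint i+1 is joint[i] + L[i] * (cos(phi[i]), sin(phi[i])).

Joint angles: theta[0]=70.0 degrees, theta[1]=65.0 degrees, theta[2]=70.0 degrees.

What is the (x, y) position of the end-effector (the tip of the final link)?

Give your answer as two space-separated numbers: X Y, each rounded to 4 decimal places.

Answer: -6.3340 15.0598

Derivation:
joint[0] = (0.0000, 0.0000)  (base)
link 0: phi[0] = 70 = 70 deg
  cos(70 deg) = 0.3420, sin(70 deg) = 0.9397
  joint[1] = (0.0000, 0.0000) + 9.4 * (0.3420, 0.9397) = (0.0000 + 3.2150, 0.0000 + 8.8331) = (3.2150, 8.8331)
link 1: phi[1] = 70 + 65 = 135 deg
  cos(135 deg) = -0.7071, sin(135 deg) = 0.7071
  joint[2] = (3.2150, 8.8331) + 10.3 * (-0.7071, 0.7071) = (3.2150 + -7.2832, 8.8331 + 7.2832) = (-4.0682, 16.1163)
link 2: phi[2] = 70 + 65 + 70 = 205 deg
  cos(205 deg) = -0.9063, sin(205 deg) = -0.4226
  joint[3] = (-4.0682, 16.1163) + 2.5 * (-0.9063, -0.4226) = (-4.0682 + -2.2658, 16.1163 + -1.0565) = (-6.3340, 15.0598)
End effector: (-6.3340, 15.0598)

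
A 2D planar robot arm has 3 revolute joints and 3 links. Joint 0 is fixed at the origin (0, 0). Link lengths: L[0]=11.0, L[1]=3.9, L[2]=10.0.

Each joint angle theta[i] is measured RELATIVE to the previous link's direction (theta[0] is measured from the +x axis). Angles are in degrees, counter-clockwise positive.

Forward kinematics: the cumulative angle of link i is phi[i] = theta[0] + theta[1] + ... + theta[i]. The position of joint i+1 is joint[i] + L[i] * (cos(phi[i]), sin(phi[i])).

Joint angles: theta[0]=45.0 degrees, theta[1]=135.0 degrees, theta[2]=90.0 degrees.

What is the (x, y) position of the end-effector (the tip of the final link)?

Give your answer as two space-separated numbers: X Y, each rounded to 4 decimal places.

Answer: 3.8782 -2.2218

Derivation:
joint[0] = (0.0000, 0.0000)  (base)
link 0: phi[0] = 45 = 45 deg
  cos(45 deg) = 0.7071, sin(45 deg) = 0.7071
  joint[1] = (0.0000, 0.0000) + 11 * (0.7071, 0.7071) = (0.0000 + 7.7782, 0.0000 + 7.7782) = (7.7782, 7.7782)
link 1: phi[1] = 45 + 135 = 180 deg
  cos(180 deg) = -1.0000, sin(180 deg) = 0.0000
  joint[2] = (7.7782, 7.7782) + 3.9 * (-1.0000, 0.0000) = (7.7782 + -3.9000, 7.7782 + 0.0000) = (3.8782, 7.7782)
link 2: phi[2] = 45 + 135 + 90 = 270 deg
  cos(270 deg) = -0.0000, sin(270 deg) = -1.0000
  joint[3] = (3.8782, 7.7782) + 10 * (-0.0000, -1.0000) = (3.8782 + -0.0000, 7.7782 + -10.0000) = (3.8782, -2.2218)
End effector: (3.8782, -2.2218)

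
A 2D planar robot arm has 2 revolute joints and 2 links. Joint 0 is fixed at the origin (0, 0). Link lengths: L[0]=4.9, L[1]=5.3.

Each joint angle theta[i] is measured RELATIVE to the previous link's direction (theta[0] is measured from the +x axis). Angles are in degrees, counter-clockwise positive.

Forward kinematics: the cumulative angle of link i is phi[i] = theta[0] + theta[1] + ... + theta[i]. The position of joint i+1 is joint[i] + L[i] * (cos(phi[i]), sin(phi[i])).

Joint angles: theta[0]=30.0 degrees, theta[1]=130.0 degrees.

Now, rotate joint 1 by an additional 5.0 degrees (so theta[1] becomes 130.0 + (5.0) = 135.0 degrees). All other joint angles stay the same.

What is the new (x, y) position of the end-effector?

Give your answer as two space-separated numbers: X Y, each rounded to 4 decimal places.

Answer: -0.8759 3.8217

Derivation:
joint[0] = (0.0000, 0.0000)  (base)
link 0: phi[0] = 30 = 30 deg
  cos(30 deg) = 0.8660, sin(30 deg) = 0.5000
  joint[1] = (0.0000, 0.0000) + 4.9 * (0.8660, 0.5000) = (0.0000 + 4.2435, 0.0000 + 2.4500) = (4.2435, 2.4500)
link 1: phi[1] = 30 + 135 = 165 deg
  cos(165 deg) = -0.9659, sin(165 deg) = 0.2588
  joint[2] = (4.2435, 2.4500) + 5.3 * (-0.9659, 0.2588) = (4.2435 + -5.1194, 2.4500 + 1.3717) = (-0.8759, 3.8217)
End effector: (-0.8759, 3.8217)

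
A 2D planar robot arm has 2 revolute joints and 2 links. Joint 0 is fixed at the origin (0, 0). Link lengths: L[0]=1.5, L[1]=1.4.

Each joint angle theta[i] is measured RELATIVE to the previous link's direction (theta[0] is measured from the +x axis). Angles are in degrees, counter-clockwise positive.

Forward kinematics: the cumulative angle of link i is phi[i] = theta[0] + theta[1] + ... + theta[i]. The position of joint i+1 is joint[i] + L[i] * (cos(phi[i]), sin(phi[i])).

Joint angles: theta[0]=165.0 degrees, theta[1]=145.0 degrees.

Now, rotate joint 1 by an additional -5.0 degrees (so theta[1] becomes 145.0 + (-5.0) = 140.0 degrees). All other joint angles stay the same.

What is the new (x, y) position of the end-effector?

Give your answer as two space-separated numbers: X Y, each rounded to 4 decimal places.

joint[0] = (0.0000, 0.0000)  (base)
link 0: phi[0] = 165 = 165 deg
  cos(165 deg) = -0.9659, sin(165 deg) = 0.2588
  joint[1] = (0.0000, 0.0000) + 1.5 * (-0.9659, 0.2588) = (0.0000 + -1.4489, 0.0000 + 0.3882) = (-1.4489, 0.3882)
link 1: phi[1] = 165 + 140 = 305 deg
  cos(305 deg) = 0.5736, sin(305 deg) = -0.8192
  joint[2] = (-1.4489, 0.3882) + 1.4 * (0.5736, -0.8192) = (-1.4489 + 0.8030, 0.3882 + -1.1468) = (-0.6459, -0.7586)
End effector: (-0.6459, -0.7586)

Answer: -0.6459 -0.7586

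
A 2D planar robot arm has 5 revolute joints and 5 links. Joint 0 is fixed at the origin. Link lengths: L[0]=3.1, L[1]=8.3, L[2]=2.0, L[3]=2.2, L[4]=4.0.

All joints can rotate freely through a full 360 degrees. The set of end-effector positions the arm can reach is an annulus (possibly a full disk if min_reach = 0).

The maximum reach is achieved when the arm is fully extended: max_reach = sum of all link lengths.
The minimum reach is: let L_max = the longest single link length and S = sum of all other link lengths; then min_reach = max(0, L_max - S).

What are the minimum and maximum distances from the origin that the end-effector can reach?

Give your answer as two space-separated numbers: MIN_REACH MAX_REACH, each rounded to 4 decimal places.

Answer: 0.0000 19.6000

Derivation:
Link lengths: [3.1, 8.3, 2.0, 2.2, 4.0]
max_reach = 3.1 + 8.3 + 2 + 2.2 + 4 = 19.6
L_max = max([3.1, 8.3, 2.0, 2.2, 4.0]) = 8.3
S (sum of others) = 19.6 - 8.3 = 11.3
min_reach = max(0, 8.3 - 11.3) = max(0, -3) = 0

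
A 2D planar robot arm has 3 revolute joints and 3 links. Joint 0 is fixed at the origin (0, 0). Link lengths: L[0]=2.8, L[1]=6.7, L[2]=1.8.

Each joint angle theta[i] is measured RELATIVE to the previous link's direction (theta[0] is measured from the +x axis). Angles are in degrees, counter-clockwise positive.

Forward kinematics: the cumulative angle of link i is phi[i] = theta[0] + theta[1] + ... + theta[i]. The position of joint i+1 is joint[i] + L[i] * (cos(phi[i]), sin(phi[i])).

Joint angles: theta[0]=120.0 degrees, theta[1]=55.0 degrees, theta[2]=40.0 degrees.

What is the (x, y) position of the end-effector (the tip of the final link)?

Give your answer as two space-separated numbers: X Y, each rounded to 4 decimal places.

joint[0] = (0.0000, 0.0000)  (base)
link 0: phi[0] = 120 = 120 deg
  cos(120 deg) = -0.5000, sin(120 deg) = 0.8660
  joint[1] = (0.0000, 0.0000) + 2.8 * (-0.5000, 0.8660) = (0.0000 + -1.4000, 0.0000 + 2.4249) = (-1.4000, 2.4249)
link 1: phi[1] = 120 + 55 = 175 deg
  cos(175 deg) = -0.9962, sin(175 deg) = 0.0872
  joint[2] = (-1.4000, 2.4249) + 6.7 * (-0.9962, 0.0872) = (-1.4000 + -6.6745, 2.4249 + 0.5839) = (-8.0745, 3.0088)
link 2: phi[2] = 120 + 55 + 40 = 215 deg
  cos(215 deg) = -0.8192, sin(215 deg) = -0.5736
  joint[3] = (-8.0745, 3.0088) + 1.8 * (-0.8192, -0.5736) = (-8.0745 + -1.4745, 3.0088 + -1.0324) = (-9.5490, 1.9764)
End effector: (-9.5490, 1.9764)

Answer: -9.5490 1.9764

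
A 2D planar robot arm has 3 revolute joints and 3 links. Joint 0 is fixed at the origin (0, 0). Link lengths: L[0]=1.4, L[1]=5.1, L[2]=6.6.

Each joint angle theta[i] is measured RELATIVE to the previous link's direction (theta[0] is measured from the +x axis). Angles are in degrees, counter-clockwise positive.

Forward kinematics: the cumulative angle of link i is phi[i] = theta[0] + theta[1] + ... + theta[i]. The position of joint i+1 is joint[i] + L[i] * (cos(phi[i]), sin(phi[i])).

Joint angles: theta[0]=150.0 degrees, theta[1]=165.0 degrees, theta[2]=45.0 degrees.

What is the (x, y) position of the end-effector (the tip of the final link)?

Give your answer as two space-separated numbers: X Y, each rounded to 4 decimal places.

joint[0] = (0.0000, 0.0000)  (base)
link 0: phi[0] = 150 = 150 deg
  cos(150 deg) = -0.8660, sin(150 deg) = 0.5000
  joint[1] = (0.0000, 0.0000) + 1.4 * (-0.8660, 0.5000) = (0.0000 + -1.2124, 0.0000 + 0.7000) = (-1.2124, 0.7000)
link 1: phi[1] = 150 + 165 = 315 deg
  cos(315 deg) = 0.7071, sin(315 deg) = -0.7071
  joint[2] = (-1.2124, 0.7000) + 5.1 * (0.7071, -0.7071) = (-1.2124 + 3.6062, 0.7000 + -3.6062) = (2.3938, -2.9062)
link 2: phi[2] = 150 + 165 + 45 = 360 deg
  cos(360 deg) = 1.0000, sin(360 deg) = -0.0000
  joint[3] = (2.3938, -2.9062) + 6.6 * (1.0000, -0.0000) = (2.3938 + 6.6000, -2.9062 + -0.0000) = (8.9938, -2.9062)
End effector: (8.9938, -2.9062)

Answer: 8.9938 -2.9062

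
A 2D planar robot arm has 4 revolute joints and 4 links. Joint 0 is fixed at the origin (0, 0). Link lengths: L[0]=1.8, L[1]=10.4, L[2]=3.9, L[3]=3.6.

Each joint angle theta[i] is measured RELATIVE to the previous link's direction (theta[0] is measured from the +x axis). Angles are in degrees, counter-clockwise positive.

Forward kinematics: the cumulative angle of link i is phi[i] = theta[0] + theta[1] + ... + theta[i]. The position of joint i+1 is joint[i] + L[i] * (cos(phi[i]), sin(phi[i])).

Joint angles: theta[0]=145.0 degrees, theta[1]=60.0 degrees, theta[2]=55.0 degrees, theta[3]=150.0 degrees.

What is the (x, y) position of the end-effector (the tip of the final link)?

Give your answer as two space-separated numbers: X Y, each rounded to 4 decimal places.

Answer: -9.2633 -4.4458

Derivation:
joint[0] = (0.0000, 0.0000)  (base)
link 0: phi[0] = 145 = 145 deg
  cos(145 deg) = -0.8192, sin(145 deg) = 0.5736
  joint[1] = (0.0000, 0.0000) + 1.8 * (-0.8192, 0.5736) = (0.0000 + -1.4745, 0.0000 + 1.0324) = (-1.4745, 1.0324)
link 1: phi[1] = 145 + 60 = 205 deg
  cos(205 deg) = -0.9063, sin(205 deg) = -0.4226
  joint[2] = (-1.4745, 1.0324) + 10.4 * (-0.9063, -0.4226) = (-1.4745 + -9.4256, 1.0324 + -4.3952) = (-10.9001, -3.3628)
link 2: phi[2] = 145 + 60 + 55 = 260 deg
  cos(260 deg) = -0.1736, sin(260 deg) = -0.9848
  joint[3] = (-10.9001, -3.3628) + 3.9 * (-0.1736, -0.9848) = (-10.9001 + -0.6772, -3.3628 + -3.8408) = (-11.5773, -7.2035)
link 3: phi[3] = 145 + 60 + 55 + 150 = 410 deg
  cos(410 deg) = 0.6428, sin(410 deg) = 0.7660
  joint[4] = (-11.5773, -7.2035) + 3.6 * (0.6428, 0.7660) = (-11.5773 + 2.3140, -7.2035 + 2.7578) = (-9.2633, -4.4458)
End effector: (-9.2633, -4.4458)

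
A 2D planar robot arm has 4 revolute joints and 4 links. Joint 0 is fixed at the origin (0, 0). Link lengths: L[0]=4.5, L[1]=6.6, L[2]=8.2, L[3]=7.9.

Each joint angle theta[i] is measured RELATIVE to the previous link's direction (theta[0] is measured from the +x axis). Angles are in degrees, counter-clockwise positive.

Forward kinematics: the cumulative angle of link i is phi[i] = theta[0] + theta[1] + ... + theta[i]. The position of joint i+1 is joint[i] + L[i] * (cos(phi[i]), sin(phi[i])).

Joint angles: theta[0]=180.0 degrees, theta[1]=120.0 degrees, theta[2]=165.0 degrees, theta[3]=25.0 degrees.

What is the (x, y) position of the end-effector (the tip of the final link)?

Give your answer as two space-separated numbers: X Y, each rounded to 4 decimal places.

Answer: -8.4003 8.2566

Derivation:
joint[0] = (0.0000, 0.0000)  (base)
link 0: phi[0] = 180 = 180 deg
  cos(180 deg) = -1.0000, sin(180 deg) = 0.0000
  joint[1] = (0.0000, 0.0000) + 4.5 * (-1.0000, 0.0000) = (0.0000 + -4.5000, 0.0000 + 0.0000) = (-4.5000, 0.0000)
link 1: phi[1] = 180 + 120 = 300 deg
  cos(300 deg) = 0.5000, sin(300 deg) = -0.8660
  joint[2] = (-4.5000, 0.0000) + 6.6 * (0.5000, -0.8660) = (-4.5000 + 3.3000, 0.0000 + -5.7158) = (-1.2000, -5.7158)
link 2: phi[2] = 180 + 120 + 165 = 465 deg
  cos(465 deg) = -0.2588, sin(465 deg) = 0.9659
  joint[3] = (-1.2000, -5.7158) + 8.2 * (-0.2588, 0.9659) = (-1.2000 + -2.1223, -5.7158 + 7.9206) = (-3.3223, 2.2048)
link 3: phi[3] = 180 + 120 + 165 + 25 = 490 deg
  cos(490 deg) = -0.6428, sin(490 deg) = 0.7660
  joint[4] = (-3.3223, 2.2048) + 7.9 * (-0.6428, 0.7660) = (-3.3223 + -5.0780, 2.2048 + 6.0518) = (-8.4003, 8.2566)
End effector: (-8.4003, 8.2566)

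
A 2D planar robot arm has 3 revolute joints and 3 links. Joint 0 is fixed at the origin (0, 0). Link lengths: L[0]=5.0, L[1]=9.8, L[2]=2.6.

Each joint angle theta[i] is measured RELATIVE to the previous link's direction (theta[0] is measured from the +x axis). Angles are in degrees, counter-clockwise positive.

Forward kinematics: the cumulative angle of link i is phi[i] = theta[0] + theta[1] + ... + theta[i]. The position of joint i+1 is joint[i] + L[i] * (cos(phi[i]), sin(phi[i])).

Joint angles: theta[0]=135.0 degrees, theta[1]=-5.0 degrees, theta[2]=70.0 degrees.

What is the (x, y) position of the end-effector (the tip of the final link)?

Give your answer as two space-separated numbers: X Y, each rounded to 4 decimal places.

joint[0] = (0.0000, 0.0000)  (base)
link 0: phi[0] = 135 = 135 deg
  cos(135 deg) = -0.7071, sin(135 deg) = 0.7071
  joint[1] = (0.0000, 0.0000) + 5 * (-0.7071, 0.7071) = (0.0000 + -3.5355, 0.0000 + 3.5355) = (-3.5355, 3.5355)
link 1: phi[1] = 135 + -5 = 130 deg
  cos(130 deg) = -0.6428, sin(130 deg) = 0.7660
  joint[2] = (-3.5355, 3.5355) + 9.8 * (-0.6428, 0.7660) = (-3.5355 + -6.2993, 3.5355 + 7.5072) = (-9.8349, 11.0428)
link 2: phi[2] = 135 + -5 + 70 = 200 deg
  cos(200 deg) = -0.9397, sin(200 deg) = -0.3420
  joint[3] = (-9.8349, 11.0428) + 2.6 * (-0.9397, -0.3420) = (-9.8349 + -2.4432, 11.0428 + -0.8893) = (-12.2781, 10.1535)
End effector: (-12.2781, 10.1535)

Answer: -12.2781 10.1535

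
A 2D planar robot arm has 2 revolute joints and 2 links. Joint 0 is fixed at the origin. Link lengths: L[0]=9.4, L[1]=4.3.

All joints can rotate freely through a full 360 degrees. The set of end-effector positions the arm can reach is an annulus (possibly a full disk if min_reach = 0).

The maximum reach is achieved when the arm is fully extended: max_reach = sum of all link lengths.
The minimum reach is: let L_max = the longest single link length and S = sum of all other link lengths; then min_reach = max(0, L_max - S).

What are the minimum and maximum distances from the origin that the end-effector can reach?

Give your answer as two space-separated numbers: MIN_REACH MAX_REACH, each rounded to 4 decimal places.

Link lengths: [9.4, 4.3]
max_reach = 9.4 + 4.3 = 13.7
L_max = max([9.4, 4.3]) = 9.4
S (sum of others) = 13.7 - 9.4 = 4.3
min_reach = max(0, 9.4 - 4.3) = max(0, 5.1) = 5.1

Answer: 5.1000 13.7000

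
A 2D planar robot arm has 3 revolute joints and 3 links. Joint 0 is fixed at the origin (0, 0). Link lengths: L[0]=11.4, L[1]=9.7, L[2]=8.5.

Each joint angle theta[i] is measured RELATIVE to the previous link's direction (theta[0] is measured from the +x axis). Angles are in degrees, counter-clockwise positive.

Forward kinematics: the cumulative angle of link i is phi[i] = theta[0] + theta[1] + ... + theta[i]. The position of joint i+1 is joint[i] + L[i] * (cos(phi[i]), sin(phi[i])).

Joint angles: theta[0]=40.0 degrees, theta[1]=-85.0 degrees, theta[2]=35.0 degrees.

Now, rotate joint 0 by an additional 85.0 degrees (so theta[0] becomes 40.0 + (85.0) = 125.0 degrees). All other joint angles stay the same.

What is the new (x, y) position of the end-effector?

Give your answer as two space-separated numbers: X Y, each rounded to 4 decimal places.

Answer: 3.0918 23.7837

Derivation:
joint[0] = (0.0000, 0.0000)  (base)
link 0: phi[0] = 125 = 125 deg
  cos(125 deg) = -0.5736, sin(125 deg) = 0.8192
  joint[1] = (0.0000, 0.0000) + 11.4 * (-0.5736, 0.8192) = (0.0000 + -6.5388, 0.0000 + 9.3383) = (-6.5388, 9.3383)
link 1: phi[1] = 125 + -85 = 40 deg
  cos(40 deg) = 0.7660, sin(40 deg) = 0.6428
  joint[2] = (-6.5388, 9.3383) + 9.7 * (0.7660, 0.6428) = (-6.5388 + 7.4306, 9.3383 + 6.2350) = (0.8919, 15.5734)
link 2: phi[2] = 125 + -85 + 35 = 75 deg
  cos(75 deg) = 0.2588, sin(75 deg) = 0.9659
  joint[3] = (0.8919, 15.5734) + 8.5 * (0.2588, 0.9659) = (0.8919 + 2.2000, 15.5734 + 8.2104) = (3.0918, 23.7837)
End effector: (3.0918, 23.7837)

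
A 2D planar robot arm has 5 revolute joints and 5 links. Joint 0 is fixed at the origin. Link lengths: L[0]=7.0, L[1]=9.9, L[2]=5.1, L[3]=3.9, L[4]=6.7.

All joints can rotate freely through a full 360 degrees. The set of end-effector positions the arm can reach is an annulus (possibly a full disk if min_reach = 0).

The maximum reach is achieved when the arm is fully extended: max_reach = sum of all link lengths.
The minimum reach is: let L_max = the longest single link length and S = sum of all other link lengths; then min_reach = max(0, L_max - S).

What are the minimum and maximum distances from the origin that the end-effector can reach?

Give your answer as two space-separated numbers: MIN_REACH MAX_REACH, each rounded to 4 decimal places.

Answer: 0.0000 32.6000

Derivation:
Link lengths: [7.0, 9.9, 5.1, 3.9, 6.7]
max_reach = 7 + 9.9 + 5.1 + 3.9 + 6.7 = 32.6
L_max = max([7.0, 9.9, 5.1, 3.9, 6.7]) = 9.9
S (sum of others) = 32.6 - 9.9 = 22.7
min_reach = max(0, 9.9 - 22.7) = max(0, -12.8) = 0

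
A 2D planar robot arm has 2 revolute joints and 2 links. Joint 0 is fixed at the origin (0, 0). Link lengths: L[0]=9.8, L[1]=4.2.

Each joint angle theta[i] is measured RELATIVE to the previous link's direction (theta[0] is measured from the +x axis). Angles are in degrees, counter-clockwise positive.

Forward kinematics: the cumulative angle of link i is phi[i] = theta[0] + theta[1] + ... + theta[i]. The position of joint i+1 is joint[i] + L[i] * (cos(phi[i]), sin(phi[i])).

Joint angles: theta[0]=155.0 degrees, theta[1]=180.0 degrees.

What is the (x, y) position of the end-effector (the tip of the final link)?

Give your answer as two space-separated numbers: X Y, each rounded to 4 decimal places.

Answer: -5.0753 2.3667

Derivation:
joint[0] = (0.0000, 0.0000)  (base)
link 0: phi[0] = 155 = 155 deg
  cos(155 deg) = -0.9063, sin(155 deg) = 0.4226
  joint[1] = (0.0000, 0.0000) + 9.8 * (-0.9063, 0.4226) = (0.0000 + -8.8818, 0.0000 + 4.1417) = (-8.8818, 4.1417)
link 1: phi[1] = 155 + 180 = 335 deg
  cos(335 deg) = 0.9063, sin(335 deg) = -0.4226
  joint[2] = (-8.8818, 4.1417) + 4.2 * (0.9063, -0.4226) = (-8.8818 + 3.8065, 4.1417 + -1.7750) = (-5.0753, 2.3667)
End effector: (-5.0753, 2.3667)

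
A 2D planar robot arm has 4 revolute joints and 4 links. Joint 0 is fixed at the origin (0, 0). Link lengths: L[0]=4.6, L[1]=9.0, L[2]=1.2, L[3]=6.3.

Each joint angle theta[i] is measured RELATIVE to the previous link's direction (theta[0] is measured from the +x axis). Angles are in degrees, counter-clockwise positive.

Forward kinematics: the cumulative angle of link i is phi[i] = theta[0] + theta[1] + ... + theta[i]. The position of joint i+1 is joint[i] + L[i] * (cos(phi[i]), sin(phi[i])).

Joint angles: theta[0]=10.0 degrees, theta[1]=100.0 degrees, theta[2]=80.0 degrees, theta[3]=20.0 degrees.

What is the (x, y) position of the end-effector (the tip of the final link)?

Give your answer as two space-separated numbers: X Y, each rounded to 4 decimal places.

Answer: -5.1858 5.8976

Derivation:
joint[0] = (0.0000, 0.0000)  (base)
link 0: phi[0] = 10 = 10 deg
  cos(10 deg) = 0.9848, sin(10 deg) = 0.1736
  joint[1] = (0.0000, 0.0000) + 4.6 * (0.9848, 0.1736) = (0.0000 + 4.5301, 0.0000 + 0.7988) = (4.5301, 0.7988)
link 1: phi[1] = 10 + 100 = 110 deg
  cos(110 deg) = -0.3420, sin(110 deg) = 0.9397
  joint[2] = (4.5301, 0.7988) + 9 * (-0.3420, 0.9397) = (4.5301 + -3.0782, 0.7988 + 8.4572) = (1.4519, 9.2560)
link 2: phi[2] = 10 + 100 + 80 = 190 deg
  cos(190 deg) = -0.9848, sin(190 deg) = -0.1736
  joint[3] = (1.4519, 9.2560) + 1.2 * (-0.9848, -0.1736) = (1.4519 + -1.1818, 9.2560 + -0.2084) = (0.2702, 9.0476)
link 3: phi[3] = 10 + 100 + 80 + 20 = 210 deg
  cos(210 deg) = -0.8660, sin(210 deg) = -0.5000
  joint[4] = (0.2702, 9.0476) + 6.3 * (-0.8660, -0.5000) = (0.2702 + -5.4560, 9.0476 + -3.1500) = (-5.1858, 5.8976)
End effector: (-5.1858, 5.8976)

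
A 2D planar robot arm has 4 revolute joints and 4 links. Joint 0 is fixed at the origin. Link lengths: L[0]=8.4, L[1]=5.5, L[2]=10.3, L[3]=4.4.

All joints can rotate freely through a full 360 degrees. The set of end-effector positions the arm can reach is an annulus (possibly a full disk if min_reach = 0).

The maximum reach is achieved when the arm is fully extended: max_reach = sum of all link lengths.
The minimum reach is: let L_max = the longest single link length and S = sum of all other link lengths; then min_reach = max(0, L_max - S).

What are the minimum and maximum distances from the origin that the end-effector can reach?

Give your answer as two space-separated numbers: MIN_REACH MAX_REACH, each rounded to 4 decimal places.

Link lengths: [8.4, 5.5, 10.3, 4.4]
max_reach = 8.4 + 5.5 + 10.3 + 4.4 = 28.6
L_max = max([8.4, 5.5, 10.3, 4.4]) = 10.3
S (sum of others) = 28.6 - 10.3 = 18.3
min_reach = max(0, 10.3 - 18.3) = max(0, -8) = 0

Answer: 0.0000 28.6000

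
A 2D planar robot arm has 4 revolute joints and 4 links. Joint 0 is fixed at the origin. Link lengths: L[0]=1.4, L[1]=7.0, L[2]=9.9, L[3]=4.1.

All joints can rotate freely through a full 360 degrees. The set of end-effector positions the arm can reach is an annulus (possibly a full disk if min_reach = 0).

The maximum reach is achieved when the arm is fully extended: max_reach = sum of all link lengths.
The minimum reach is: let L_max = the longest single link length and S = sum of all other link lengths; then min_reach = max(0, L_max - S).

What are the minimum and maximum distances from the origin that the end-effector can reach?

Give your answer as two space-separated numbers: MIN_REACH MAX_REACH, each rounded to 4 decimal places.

Answer: 0.0000 22.4000

Derivation:
Link lengths: [1.4, 7.0, 9.9, 4.1]
max_reach = 1.4 + 7 + 9.9 + 4.1 = 22.4
L_max = max([1.4, 7.0, 9.9, 4.1]) = 9.9
S (sum of others) = 22.4 - 9.9 = 12.5
min_reach = max(0, 9.9 - 12.5) = max(0, -2.6) = 0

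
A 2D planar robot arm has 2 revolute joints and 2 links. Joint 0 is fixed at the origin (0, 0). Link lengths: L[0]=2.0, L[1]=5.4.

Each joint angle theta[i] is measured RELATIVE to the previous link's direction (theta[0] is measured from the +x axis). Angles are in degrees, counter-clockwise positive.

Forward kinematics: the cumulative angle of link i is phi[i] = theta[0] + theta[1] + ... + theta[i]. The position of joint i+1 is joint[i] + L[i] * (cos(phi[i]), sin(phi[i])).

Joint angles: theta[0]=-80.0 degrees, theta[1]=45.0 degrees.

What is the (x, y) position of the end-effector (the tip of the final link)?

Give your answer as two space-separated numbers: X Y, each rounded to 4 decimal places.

Answer: 4.7707 -5.0669

Derivation:
joint[0] = (0.0000, 0.0000)  (base)
link 0: phi[0] = -80 = -80 deg
  cos(-80 deg) = 0.1736, sin(-80 deg) = -0.9848
  joint[1] = (0.0000, 0.0000) + 2 * (0.1736, -0.9848) = (0.0000 + 0.3473, 0.0000 + -1.9696) = (0.3473, -1.9696)
link 1: phi[1] = -80 + 45 = -35 deg
  cos(-35 deg) = 0.8192, sin(-35 deg) = -0.5736
  joint[2] = (0.3473, -1.9696) + 5.4 * (0.8192, -0.5736) = (0.3473 + 4.4234, -1.9696 + -3.0973) = (4.7707, -5.0669)
End effector: (4.7707, -5.0669)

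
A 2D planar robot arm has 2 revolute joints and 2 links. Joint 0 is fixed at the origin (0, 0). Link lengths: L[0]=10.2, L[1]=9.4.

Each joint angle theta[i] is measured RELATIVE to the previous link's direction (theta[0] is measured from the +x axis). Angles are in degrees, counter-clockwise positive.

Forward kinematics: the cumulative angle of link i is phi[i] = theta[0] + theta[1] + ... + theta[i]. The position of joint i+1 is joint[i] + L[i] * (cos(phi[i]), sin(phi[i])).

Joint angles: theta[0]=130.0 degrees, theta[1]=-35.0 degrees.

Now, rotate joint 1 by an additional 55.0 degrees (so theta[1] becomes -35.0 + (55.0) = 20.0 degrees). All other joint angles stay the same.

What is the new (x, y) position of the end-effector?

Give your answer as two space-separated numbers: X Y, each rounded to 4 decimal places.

joint[0] = (0.0000, 0.0000)  (base)
link 0: phi[0] = 130 = 130 deg
  cos(130 deg) = -0.6428, sin(130 deg) = 0.7660
  joint[1] = (0.0000, 0.0000) + 10.2 * (-0.6428, 0.7660) = (0.0000 + -6.5564, 0.0000 + 7.8137) = (-6.5564, 7.8137)
link 1: phi[1] = 130 + 20 = 150 deg
  cos(150 deg) = -0.8660, sin(150 deg) = 0.5000
  joint[2] = (-6.5564, 7.8137) + 9.4 * (-0.8660, 0.5000) = (-6.5564 + -8.1406, 7.8137 + 4.7000) = (-14.6971, 12.5137)
End effector: (-14.6971, 12.5137)

Answer: -14.6971 12.5137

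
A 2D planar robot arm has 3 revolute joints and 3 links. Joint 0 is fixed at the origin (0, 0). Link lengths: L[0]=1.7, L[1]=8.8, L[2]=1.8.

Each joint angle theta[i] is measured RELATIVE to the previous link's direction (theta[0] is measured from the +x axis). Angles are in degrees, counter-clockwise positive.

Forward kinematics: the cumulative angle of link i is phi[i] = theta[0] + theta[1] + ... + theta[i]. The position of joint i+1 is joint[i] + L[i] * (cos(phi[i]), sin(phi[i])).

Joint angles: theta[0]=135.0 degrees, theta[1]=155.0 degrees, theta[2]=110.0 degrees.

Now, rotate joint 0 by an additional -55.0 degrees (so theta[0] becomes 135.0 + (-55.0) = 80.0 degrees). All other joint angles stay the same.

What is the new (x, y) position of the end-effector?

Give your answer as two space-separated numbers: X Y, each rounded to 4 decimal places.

joint[0] = (0.0000, 0.0000)  (base)
link 0: phi[0] = 80 = 80 deg
  cos(80 deg) = 0.1736, sin(80 deg) = 0.9848
  joint[1] = (0.0000, 0.0000) + 1.7 * (0.1736, 0.9848) = (0.0000 + 0.2952, 0.0000 + 1.6742) = (0.2952, 1.6742)
link 1: phi[1] = 80 + 155 = 235 deg
  cos(235 deg) = -0.5736, sin(235 deg) = -0.8192
  joint[2] = (0.2952, 1.6742) + 8.8 * (-0.5736, -0.8192) = (0.2952 + -5.0475, 1.6742 + -7.2085) = (-4.7523, -5.5344)
link 2: phi[2] = 80 + 155 + 110 = 345 deg
  cos(345 deg) = 0.9659, sin(345 deg) = -0.2588
  joint[3] = (-4.7523, -5.5344) + 1.8 * (0.9659, -0.2588) = (-4.7523 + 1.7387, -5.5344 + -0.4659) = (-3.0136, -6.0002)
End effector: (-3.0136, -6.0002)

Answer: -3.0136 -6.0002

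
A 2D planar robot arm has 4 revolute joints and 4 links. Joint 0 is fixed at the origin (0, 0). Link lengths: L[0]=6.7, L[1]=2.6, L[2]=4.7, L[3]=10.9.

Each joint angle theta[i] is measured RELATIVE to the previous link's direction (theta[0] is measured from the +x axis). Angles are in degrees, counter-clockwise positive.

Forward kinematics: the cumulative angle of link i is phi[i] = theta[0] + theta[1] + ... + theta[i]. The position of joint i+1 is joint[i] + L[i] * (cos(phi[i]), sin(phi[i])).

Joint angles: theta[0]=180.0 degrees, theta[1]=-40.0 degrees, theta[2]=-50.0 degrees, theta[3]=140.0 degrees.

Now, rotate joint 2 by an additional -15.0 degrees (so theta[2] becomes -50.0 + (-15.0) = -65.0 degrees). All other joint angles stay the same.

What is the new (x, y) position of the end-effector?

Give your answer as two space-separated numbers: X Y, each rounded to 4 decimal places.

Answer: -16.4040 -0.0409

Derivation:
joint[0] = (0.0000, 0.0000)  (base)
link 0: phi[0] = 180 = 180 deg
  cos(180 deg) = -1.0000, sin(180 deg) = 0.0000
  joint[1] = (0.0000, 0.0000) + 6.7 * (-1.0000, 0.0000) = (0.0000 + -6.7000, 0.0000 + 0.0000) = (-6.7000, 0.0000)
link 1: phi[1] = 180 + -40 = 140 deg
  cos(140 deg) = -0.7660, sin(140 deg) = 0.6428
  joint[2] = (-6.7000, 0.0000) + 2.6 * (-0.7660, 0.6428) = (-6.7000 + -1.9917, 0.0000 + 1.6712) = (-8.6917, 1.6712)
link 2: phi[2] = 180 + -40 + -65 = 75 deg
  cos(75 deg) = 0.2588, sin(75 deg) = 0.9659
  joint[3] = (-8.6917, 1.6712) + 4.7 * (0.2588, 0.9659) = (-8.6917 + 1.2164, 1.6712 + 4.5399) = (-7.4753, 6.2111)
link 3: phi[3] = 180 + -40 + -65 + 140 = 215 deg
  cos(215 deg) = -0.8192, sin(215 deg) = -0.5736
  joint[4] = (-7.4753, 6.2111) + 10.9 * (-0.8192, -0.5736) = (-7.4753 + -8.9288, 6.2111 + -6.2520) = (-16.4040, -0.0409)
End effector: (-16.4040, -0.0409)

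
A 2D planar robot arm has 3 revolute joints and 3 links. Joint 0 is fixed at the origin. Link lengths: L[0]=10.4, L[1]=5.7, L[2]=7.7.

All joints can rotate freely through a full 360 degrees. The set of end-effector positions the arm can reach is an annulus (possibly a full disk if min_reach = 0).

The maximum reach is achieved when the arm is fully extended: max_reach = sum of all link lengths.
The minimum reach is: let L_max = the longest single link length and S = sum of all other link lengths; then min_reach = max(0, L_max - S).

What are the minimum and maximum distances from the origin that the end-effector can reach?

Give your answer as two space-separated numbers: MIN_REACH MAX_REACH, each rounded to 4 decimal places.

Link lengths: [10.4, 5.7, 7.7]
max_reach = 10.4 + 5.7 + 7.7 = 23.8
L_max = max([10.4, 5.7, 7.7]) = 10.4
S (sum of others) = 23.8 - 10.4 = 13.4
min_reach = max(0, 10.4 - 13.4) = max(0, -3) = 0

Answer: 0.0000 23.8000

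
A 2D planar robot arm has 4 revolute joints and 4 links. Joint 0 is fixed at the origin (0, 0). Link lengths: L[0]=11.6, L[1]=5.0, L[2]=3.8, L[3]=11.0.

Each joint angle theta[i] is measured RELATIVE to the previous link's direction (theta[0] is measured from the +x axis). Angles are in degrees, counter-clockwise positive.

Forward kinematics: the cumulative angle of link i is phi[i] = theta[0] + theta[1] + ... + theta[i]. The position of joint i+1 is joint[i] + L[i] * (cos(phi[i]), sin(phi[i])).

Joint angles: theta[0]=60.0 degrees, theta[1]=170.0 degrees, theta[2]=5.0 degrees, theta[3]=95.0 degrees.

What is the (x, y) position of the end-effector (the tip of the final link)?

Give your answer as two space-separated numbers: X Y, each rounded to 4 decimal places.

joint[0] = (0.0000, 0.0000)  (base)
link 0: phi[0] = 60 = 60 deg
  cos(60 deg) = 0.5000, sin(60 deg) = 0.8660
  joint[1] = (0.0000, 0.0000) + 11.6 * (0.5000, 0.8660) = (0.0000 + 5.8000, 0.0000 + 10.0459) = (5.8000, 10.0459)
link 1: phi[1] = 60 + 170 = 230 deg
  cos(230 deg) = -0.6428, sin(230 deg) = -0.7660
  joint[2] = (5.8000, 10.0459) + 5 * (-0.6428, -0.7660) = (5.8000 + -3.2139, 10.0459 + -3.8302) = (2.5861, 6.2157)
link 2: phi[2] = 60 + 170 + 5 = 235 deg
  cos(235 deg) = -0.5736, sin(235 deg) = -0.8192
  joint[3] = (2.5861, 6.2157) + 3.8 * (-0.5736, -0.8192) = (2.5861 + -2.1796, 6.2157 + -3.1128) = (0.4065, 3.1029)
link 3: phi[3] = 60 + 170 + 5 + 95 = 330 deg
  cos(330 deg) = 0.8660, sin(330 deg) = -0.5000
  joint[4] = (0.4065, 3.1029) + 11 * (0.8660, -0.5000) = (0.4065 + 9.5263, 3.1029 + -5.5000) = (9.9328, -2.3971)
End effector: (9.9328, -2.3971)

Answer: 9.9328 -2.3971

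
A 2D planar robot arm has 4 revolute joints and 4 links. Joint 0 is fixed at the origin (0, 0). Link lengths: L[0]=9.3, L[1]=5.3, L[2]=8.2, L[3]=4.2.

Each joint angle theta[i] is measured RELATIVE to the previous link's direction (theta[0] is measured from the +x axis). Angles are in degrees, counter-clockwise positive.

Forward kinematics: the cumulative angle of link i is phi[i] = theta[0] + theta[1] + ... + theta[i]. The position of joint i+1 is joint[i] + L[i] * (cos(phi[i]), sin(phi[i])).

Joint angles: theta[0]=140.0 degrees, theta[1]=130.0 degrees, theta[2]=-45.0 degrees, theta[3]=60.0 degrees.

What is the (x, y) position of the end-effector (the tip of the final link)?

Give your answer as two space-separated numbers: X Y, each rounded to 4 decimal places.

Answer: -11.8354 -9.1772

Derivation:
joint[0] = (0.0000, 0.0000)  (base)
link 0: phi[0] = 140 = 140 deg
  cos(140 deg) = -0.7660, sin(140 deg) = 0.6428
  joint[1] = (0.0000, 0.0000) + 9.3 * (-0.7660, 0.6428) = (0.0000 + -7.1242, 0.0000 + 5.9779) = (-7.1242, 5.9779)
link 1: phi[1] = 140 + 130 = 270 deg
  cos(270 deg) = -0.0000, sin(270 deg) = -1.0000
  joint[2] = (-7.1242, 5.9779) + 5.3 * (-0.0000, -1.0000) = (-7.1242 + -0.0000, 5.9779 + -5.3000) = (-7.1242, 0.6779)
link 2: phi[2] = 140 + 130 + -45 = 225 deg
  cos(225 deg) = -0.7071, sin(225 deg) = -0.7071
  joint[3] = (-7.1242, 0.6779) + 8.2 * (-0.7071, -0.7071) = (-7.1242 + -5.7983, 0.6779 + -5.7983) = (-12.9225, -5.1204)
link 3: phi[3] = 140 + 130 + -45 + 60 = 285 deg
  cos(285 deg) = 0.2588, sin(285 deg) = -0.9659
  joint[4] = (-12.9225, -5.1204) + 4.2 * (0.2588, -0.9659) = (-12.9225 + 1.0870, -5.1204 + -4.0569) = (-11.8354, -9.1772)
End effector: (-11.8354, -9.1772)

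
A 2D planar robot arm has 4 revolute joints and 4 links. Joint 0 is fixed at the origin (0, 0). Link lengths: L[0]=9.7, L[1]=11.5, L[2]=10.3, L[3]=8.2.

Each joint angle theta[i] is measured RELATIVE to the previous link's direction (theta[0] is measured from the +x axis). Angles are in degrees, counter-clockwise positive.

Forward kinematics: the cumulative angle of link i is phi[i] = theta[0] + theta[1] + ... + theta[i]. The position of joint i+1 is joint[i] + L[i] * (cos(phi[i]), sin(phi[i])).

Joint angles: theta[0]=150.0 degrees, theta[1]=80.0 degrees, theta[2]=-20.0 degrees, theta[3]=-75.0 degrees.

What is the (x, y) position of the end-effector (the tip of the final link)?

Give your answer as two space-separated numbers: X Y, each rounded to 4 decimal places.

joint[0] = (0.0000, 0.0000)  (base)
link 0: phi[0] = 150 = 150 deg
  cos(150 deg) = -0.8660, sin(150 deg) = 0.5000
  joint[1] = (0.0000, 0.0000) + 9.7 * (-0.8660, 0.5000) = (0.0000 + -8.4004, 0.0000 + 4.8500) = (-8.4004, 4.8500)
link 1: phi[1] = 150 + 80 = 230 deg
  cos(230 deg) = -0.6428, sin(230 deg) = -0.7660
  joint[2] = (-8.4004, 4.8500) + 11.5 * (-0.6428, -0.7660) = (-8.4004 + -7.3921, 4.8500 + -8.8095) = (-15.7925, -3.9595)
link 2: phi[2] = 150 + 80 + -20 = 210 deg
  cos(210 deg) = -0.8660, sin(210 deg) = -0.5000
  joint[3] = (-15.7925, -3.9595) + 10.3 * (-0.8660, -0.5000) = (-15.7925 + -8.9201, -3.9595 + -5.1500) = (-24.7126, -9.1095)
link 3: phi[3] = 150 + 80 + -20 + -75 = 135 deg
  cos(135 deg) = -0.7071, sin(135 deg) = 0.7071
  joint[4] = (-24.7126, -9.1095) + 8.2 * (-0.7071, 0.7071) = (-24.7126 + -5.7983, -9.1095 + 5.7983) = (-30.5108, -3.3112)
End effector: (-30.5108, -3.3112)

Answer: -30.5108 -3.3112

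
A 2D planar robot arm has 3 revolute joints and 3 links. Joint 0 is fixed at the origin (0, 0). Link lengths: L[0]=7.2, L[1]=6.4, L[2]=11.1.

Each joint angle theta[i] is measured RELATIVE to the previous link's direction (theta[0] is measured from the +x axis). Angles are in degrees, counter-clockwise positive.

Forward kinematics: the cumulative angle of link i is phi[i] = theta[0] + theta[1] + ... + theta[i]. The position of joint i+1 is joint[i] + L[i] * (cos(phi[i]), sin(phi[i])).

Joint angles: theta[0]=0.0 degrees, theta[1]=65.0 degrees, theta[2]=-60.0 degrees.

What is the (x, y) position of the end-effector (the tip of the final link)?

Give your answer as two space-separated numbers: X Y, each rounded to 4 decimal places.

joint[0] = (0.0000, 0.0000)  (base)
link 0: phi[0] = 0 = 0 deg
  cos(0 deg) = 1.0000, sin(0 deg) = 0.0000
  joint[1] = (0.0000, 0.0000) + 7.2 * (1.0000, 0.0000) = (0.0000 + 7.2000, 0.0000 + 0.0000) = (7.2000, 0.0000)
link 1: phi[1] = 0 + 65 = 65 deg
  cos(65 deg) = 0.4226, sin(65 deg) = 0.9063
  joint[2] = (7.2000, 0.0000) + 6.4 * (0.4226, 0.9063) = (7.2000 + 2.7048, 0.0000 + 5.8004) = (9.9048, 5.8004)
link 2: phi[2] = 0 + 65 + -60 = 5 deg
  cos(5 deg) = 0.9962, sin(5 deg) = 0.0872
  joint[3] = (9.9048, 5.8004) + 11.1 * (0.9962, 0.0872) = (9.9048 + 11.0578, 5.8004 + 0.9674) = (20.9625, 6.7678)
End effector: (20.9625, 6.7678)

Answer: 20.9625 6.7678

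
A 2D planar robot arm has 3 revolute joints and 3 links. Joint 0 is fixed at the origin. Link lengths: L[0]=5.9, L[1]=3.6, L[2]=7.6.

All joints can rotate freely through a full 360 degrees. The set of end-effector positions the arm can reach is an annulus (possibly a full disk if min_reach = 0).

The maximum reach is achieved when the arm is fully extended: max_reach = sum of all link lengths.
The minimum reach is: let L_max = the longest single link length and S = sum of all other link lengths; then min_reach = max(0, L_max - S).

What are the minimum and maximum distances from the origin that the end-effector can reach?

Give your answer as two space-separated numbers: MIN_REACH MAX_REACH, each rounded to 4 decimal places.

Link lengths: [5.9, 3.6, 7.6]
max_reach = 5.9 + 3.6 + 7.6 = 17.1
L_max = max([5.9, 3.6, 7.6]) = 7.6
S (sum of others) = 17.1 - 7.6 = 9.5
min_reach = max(0, 7.6 - 9.5) = max(0, -1.9) = 0

Answer: 0.0000 17.1000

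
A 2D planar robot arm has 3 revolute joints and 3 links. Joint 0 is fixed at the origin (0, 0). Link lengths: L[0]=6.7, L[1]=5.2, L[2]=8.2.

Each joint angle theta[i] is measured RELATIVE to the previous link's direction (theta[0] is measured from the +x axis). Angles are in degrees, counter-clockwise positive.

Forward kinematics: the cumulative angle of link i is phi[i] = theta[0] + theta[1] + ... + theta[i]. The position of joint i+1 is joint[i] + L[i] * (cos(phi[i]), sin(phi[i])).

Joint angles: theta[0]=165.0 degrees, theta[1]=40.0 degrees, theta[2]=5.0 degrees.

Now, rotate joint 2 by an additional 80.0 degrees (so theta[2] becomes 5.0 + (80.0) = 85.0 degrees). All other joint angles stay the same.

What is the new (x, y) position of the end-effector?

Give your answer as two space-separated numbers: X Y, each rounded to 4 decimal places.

Answer: -8.3799 -8.1690

Derivation:
joint[0] = (0.0000, 0.0000)  (base)
link 0: phi[0] = 165 = 165 deg
  cos(165 deg) = -0.9659, sin(165 deg) = 0.2588
  joint[1] = (0.0000, 0.0000) + 6.7 * (-0.9659, 0.2588) = (0.0000 + -6.4717, 0.0000 + 1.7341) = (-6.4717, 1.7341)
link 1: phi[1] = 165 + 40 = 205 deg
  cos(205 deg) = -0.9063, sin(205 deg) = -0.4226
  joint[2] = (-6.4717, 1.7341) + 5.2 * (-0.9063, -0.4226) = (-6.4717 + -4.7128, 1.7341 + -2.1976) = (-11.1845, -0.4635)
link 2: phi[2] = 165 + 40 + 85 = 290 deg
  cos(290 deg) = 0.3420, sin(290 deg) = -0.9397
  joint[3] = (-11.1845, -0.4635) + 8.2 * (0.3420, -0.9397) = (-11.1845 + 2.8046, -0.4635 + -7.7055) = (-8.3799, -8.1690)
End effector: (-8.3799, -8.1690)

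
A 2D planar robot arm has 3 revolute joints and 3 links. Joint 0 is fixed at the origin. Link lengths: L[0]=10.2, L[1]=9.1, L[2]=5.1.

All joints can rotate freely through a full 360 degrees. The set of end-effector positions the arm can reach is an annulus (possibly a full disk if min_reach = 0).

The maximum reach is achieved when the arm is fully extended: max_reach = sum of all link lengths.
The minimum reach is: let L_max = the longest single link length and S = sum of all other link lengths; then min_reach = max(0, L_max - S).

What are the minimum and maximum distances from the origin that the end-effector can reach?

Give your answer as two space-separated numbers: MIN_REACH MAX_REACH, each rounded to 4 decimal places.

Answer: 0.0000 24.4000

Derivation:
Link lengths: [10.2, 9.1, 5.1]
max_reach = 10.2 + 9.1 + 5.1 = 24.4
L_max = max([10.2, 9.1, 5.1]) = 10.2
S (sum of others) = 24.4 - 10.2 = 14.2
min_reach = max(0, 10.2 - 14.2) = max(0, -4) = 0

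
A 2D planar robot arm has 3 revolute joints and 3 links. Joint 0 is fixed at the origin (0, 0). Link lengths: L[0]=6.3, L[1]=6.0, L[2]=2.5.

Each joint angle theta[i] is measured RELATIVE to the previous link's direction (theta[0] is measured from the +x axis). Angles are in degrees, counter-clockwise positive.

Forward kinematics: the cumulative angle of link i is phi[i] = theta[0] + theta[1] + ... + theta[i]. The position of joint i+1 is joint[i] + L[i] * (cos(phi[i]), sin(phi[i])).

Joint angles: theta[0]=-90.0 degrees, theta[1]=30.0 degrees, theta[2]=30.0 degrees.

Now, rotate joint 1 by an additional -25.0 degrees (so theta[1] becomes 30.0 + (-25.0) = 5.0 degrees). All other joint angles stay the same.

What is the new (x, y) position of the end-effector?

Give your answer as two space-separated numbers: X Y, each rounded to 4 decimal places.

joint[0] = (0.0000, 0.0000)  (base)
link 0: phi[0] = -90 = -90 deg
  cos(-90 deg) = 0.0000, sin(-90 deg) = -1.0000
  joint[1] = (0.0000, 0.0000) + 6.3 * (0.0000, -1.0000) = (0.0000 + 0.0000, 0.0000 + -6.3000) = (0.0000, -6.3000)
link 1: phi[1] = -90 + 5 = -85 deg
  cos(-85 deg) = 0.0872, sin(-85 deg) = -0.9962
  joint[2] = (0.0000, -6.3000) + 6 * (0.0872, -0.9962) = (0.0000 + 0.5229, -6.3000 + -5.9772) = (0.5229, -12.2772)
link 2: phi[2] = -90 + 5 + 30 = -55 deg
  cos(-55 deg) = 0.5736, sin(-55 deg) = -0.8192
  joint[3] = (0.5229, -12.2772) + 2.5 * (0.5736, -0.8192) = (0.5229 + 1.4339, -12.2772 + -2.0479) = (1.9569, -14.3250)
End effector: (1.9569, -14.3250)

Answer: 1.9569 -14.3250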